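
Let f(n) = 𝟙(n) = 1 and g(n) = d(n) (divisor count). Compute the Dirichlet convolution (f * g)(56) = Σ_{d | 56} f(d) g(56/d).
(𝟙 * d)(56) = 30

Divisors of 56: [1, 2, 4, 7, 8, 14, 28, 56]. For each d | 56:
  d = 1: 𝟙(1) · d(56/1) = 1 · 8 = 8
  d = 2: 𝟙(2) · d(56/2) = 1 · 6 = 6
  d = 4: 𝟙(4) · d(56/4) = 1 · 4 = 4
  d = 7: 𝟙(7) · d(56/7) = 1 · 4 = 4
  d = 8: 𝟙(8) · d(56/8) = 1 · 2 = 2
  d = 14: 𝟙(14) · d(56/14) = 1 · 3 = 3
  d = 28: 𝟙(28) · d(56/28) = 1 · 2 = 2
  d = 56: 𝟙(56) · d(56/56) = 1 · 1 = 1
Summing: (𝟙 * d)(56) = 8 + 6 + 4 + 4 + 2 + 3 + 2 + 1 = 30.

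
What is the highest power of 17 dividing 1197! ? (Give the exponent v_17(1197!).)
v_17(1197!) = 74

Legendre's formula: v_p(n!) = Σ_{k ≥ 1} ⌊n / p^k⌋. For p = 17, n = 1197, the terms are:
  ⌊1197/17^1⌋ = ⌊1197/17⌋ = 70
  ⌊1197/17^2⌋ = ⌊1197/289⌋ = 4
(the next term ⌊1197/17^3⌋ = 0, terminating the sum). Summing: v_17(1197!) = 70 + 4 = 74.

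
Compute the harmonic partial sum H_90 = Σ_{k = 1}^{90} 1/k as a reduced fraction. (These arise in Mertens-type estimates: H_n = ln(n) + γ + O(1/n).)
H_90 = 3653182778990767589396015372875328285861/718766754945489455304472257065075294400

Direct summation: H_90 = 1 + 1/2 + ... + 1/90. The least common denominator is lcm(1, ..., 90) = 718766754945489455304472257065075294400; over this denominator the numerator is 718766754945489455304472257065075294400 + 359383377472744727652236128532537647200 + 239588918315163151768157419021691764800 + 179691688736372363826118064266268823600 + 143753350989097891060894451413015058880 + 119794459157581575884078709510845882400 + 102680964992212779329210322437867899200 + 89845844368186181913059032133134411800 + 79862972771721050589385806340563921600 + 71876675494548945530447225706507529440 + 65342432267771768664042932460461390400 + 59897229578790787942039354755422941200 + 55289750380422265792651712081928868800 + 51340482496106389664605161218933949600 + 47917783663032630353631483804338352960 + 44922922184093090956529516066567205900 + 42280397349734673841439544533239723200 + 39931486385860525294692903170281960800 + 37829829207657339752866960898161857600 + 35938337747274472765223612853253764720 + 34226988330737593109736774145955966400 + 32671216133885884332021466230230695200 + 31250728475890845882803141611525012800 + 29948614789395393971019677377711470600 + 28750670197819578212178890282603011776 + 27644875190211132896325856040964434400 + 26620990923907016863128602113521307200 + 25670241248053194832302580609466974800 + 24785060515361705355326629553968113600 + 23958891831516315176815741902169176480 + 23186024353080305009821685711776622400 + 22461461092046545478264758033283602950 + 21780810755923922888014310820153796800 + 21140198674867336920719772266619861600 + 20536192998442555865842064487573579840 + 19965743192930262647346451585140980400 + 19426128512040255548769520461218251200 + 18914914603828669876433480449080928800 + 18429916793474088597550570693976289600 + 17969168873637236382611806426626882360 + 17530896462085108665962737977196958400 + 17113494165368796554868387072977983200 + 16715505928964871053592378071280820800 + 16335608066942942166010733115115347600 + 15972594554344210117877161268112784320 + 15625364237945422941401570805762506400 + 15292909679691265006478133129044155200 + 14974307394697696985509838688855735300 + 14668709284601825618458617491123985600 + 14375335098909789106089445141301505888 + 14093465783244891280479848177746574400 + 13822437595105566448162928020482217200 + 13561636885763951986876835038963684800 + 13310495461953508431564301056760653600 + 13068486453554353732808586492092278080 + 12835120624026597416151290304733487400 + 12609943069219113250955653632720619200 + 12392530257680852677663314776984056800 + 12182487371957448394991055204492801600 + 11979445915758157588407870951084588240 + 11783061556483433693515938640411070400 + 11593012176540152504910842855888311200 + 11408996110245864369912258048651988800 + 11230730546023272739132379016641801475 + 11057950076084453158530342416385773760 + 10890405377961961444007155410076898400 + 10727862014111782914992123239777243200 + 10570099337433668460359886133309930800 + 10416909491963615294267713870508337600 + 10268096499221277932921032243786789920 + 10123475421767457116964397986832046400 + 9982871596465131323673225792570490200 + 9846119930760129524718798041987332800 + 9713064256020127774384760230609125600 + 9583556732606526070726296760867670592 + 9457457301914334938216740224540464400 + 9334633181110252666291847494351627200 + 9214958396737044298775285346988144800 + 9098313353740372851955345026140193600 + 8984584436818618191305903213313441180 + 8873663641302338954376200704507102400 + 8765448231042554332981368988598479200 + 8659840421029993437403280205603316800 + 8556747082684398277434193536488991600 + 8456079469946934768287908906647944640 + 8357752964482435526796189035640410400 + 8261686838453901785108876517989371200 + 8167804033471471083005366557557673800 + 8076030954443701744994070304101969600 + 7986297277172105058938580634056392160 = 3653182778990767589396015372875328285861, so H_90 = 3653182778990767589396015372875328285861/718766754945489455304472257065075294400 (already in lowest terms) ≈ 5.08257. (The PNT-adjacent estimate ln(90) + γ ≈ 5.07703 matches within O(1/n).)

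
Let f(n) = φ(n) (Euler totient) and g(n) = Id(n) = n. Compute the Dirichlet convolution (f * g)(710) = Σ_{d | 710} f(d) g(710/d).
(φ * Id)(710) = 3807

Divisors of 710: [1, 2, 5, 10, 71, 142, 355, 710]. For each d | 710:
  d = 1: φ(1) · Id(710/1) = 1 · 710 = 710
  d = 2: φ(2) · Id(710/2) = 1 · 355 = 355
  d = 5: φ(5) · Id(710/5) = 4 · 142 = 568
  d = 10: φ(10) · Id(710/10) = 4 · 71 = 284
  d = 71: φ(71) · Id(710/71) = 70 · 10 = 700
  d = 142: φ(142) · Id(710/142) = 70 · 5 = 350
  d = 355: φ(355) · Id(710/355) = 280 · 2 = 560
  d = 710: φ(710) · Id(710/710) = 280 · 1 = 280
Summing: (φ * Id)(710) = 710 + 355 + 568 + 284 + 700 + 350 + 560 + 280 = 3807.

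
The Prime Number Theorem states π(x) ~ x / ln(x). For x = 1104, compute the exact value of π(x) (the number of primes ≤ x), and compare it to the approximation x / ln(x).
π(1104) = 185;  x/ln(x) ≈ 157.56;  relative error ≈ 14.83%.

Directly count primes up to 1104: π(1104) = 185. The PNT approximation gives 1104/ln(1104) ≈ 1104/7.00670 ≈ 157.56. Relative error (π(x) − x/ln(x)) / π(x) ≈ 14.83%; the approximation is known to undercount slightly (Li(x) is a better estimate).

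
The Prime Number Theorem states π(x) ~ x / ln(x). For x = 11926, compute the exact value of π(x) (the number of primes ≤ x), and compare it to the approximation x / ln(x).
π(11926) = 1428;  x/ln(x) ≈ 1270.55;  relative error ≈ 11.03%.

Directly count primes up to 11926: π(11926) = 1428. The PNT approximation gives 11926/ln(11926) ≈ 11926/9.38648 ≈ 1270.55. Relative error (π(x) − x/ln(x)) / π(x) ≈ 11.03%; the approximation is known to undercount slightly (Li(x) is a better estimate).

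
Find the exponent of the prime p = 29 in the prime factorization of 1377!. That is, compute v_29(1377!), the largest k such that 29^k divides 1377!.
v_29(1377!) = 48

Legendre's formula: v_p(n!) = Σ_{k ≥ 1} ⌊n / p^k⌋. For p = 29, n = 1377, the terms are:
  ⌊1377/29^1⌋ = ⌊1377/29⌋ = 47
  ⌊1377/29^2⌋ = ⌊1377/841⌋ = 1
(the next term ⌊1377/29^3⌋ = 0, terminating the sum). Summing: v_29(1377!) = 47 + 1 = 48.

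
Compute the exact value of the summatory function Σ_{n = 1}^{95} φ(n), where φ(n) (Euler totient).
Σ_{n ≤ 95} φ(n) = 2774

Compute φ(n) for each 1 ≤ n ≤ 95: φ(1) = 1, φ(2) = 1, φ(3) = 2, φ(4) = 2, φ(5) = 4, φ(6) = 2, φ(7) = 6, φ(8) = 4, φ(9) = 6, φ(10) = 4, φ(11) = 10, φ(12) = 4, φ(13) = 12, φ(14) = 6, φ(15) = 8, φ(16) = 8, φ(17) = 16, φ(18) = 6, φ(19) = 18, φ(20) = 8, φ(21) = 12, φ(22) = 10, φ(23) = 22, φ(24) = 8, φ(25) = 20, φ(26) = 12, φ(27) = 18, φ(28) = 12, φ(29) = 28, φ(30) = 8, φ(31) = 30, φ(32) = 16, φ(33) = 20, φ(34) = 16, φ(35) = 24, φ(36) = 12, φ(37) = 36, φ(38) = 18, φ(39) = 24, φ(40) = 16, φ(41) = 40, φ(42) = 12, φ(43) = 42, φ(44) = 20, φ(45) = 24, φ(46) = 22, φ(47) = 46, φ(48) = 16, φ(49) = 42, φ(50) = 20, φ(51) = 32, φ(52) = 24, φ(53) = 52, φ(54) = 18, φ(55) = 40, φ(56) = 24, φ(57) = 36, φ(58) = 28, φ(59) = 58, φ(60) = 16, φ(61) = 60, φ(62) = 30, φ(63) = 36, φ(64) = 32, φ(65) = 48, φ(66) = 20, φ(67) = 66, φ(68) = 32, φ(69) = 44, φ(70) = 24, φ(71) = 70, φ(72) = 24, φ(73) = 72, φ(74) = 36, φ(75) = 40, φ(76) = 36, φ(77) = 60, φ(78) = 24, φ(79) = 78, φ(80) = 32, φ(81) = 54, φ(82) = 40, φ(83) = 82, φ(84) = 24, φ(85) = 64, φ(86) = 42, φ(87) = 56, φ(88) = 40, φ(89) = 88, φ(90) = 24, φ(91) = 72, φ(92) = 44, φ(93) = 60, φ(94) = 46, φ(95) = 72. Summing all 95 values: 2774. (Average order: Σ_{n ≤ x} φ(n) ~ (3/π²) x². For x = 95, (3/π²)·95² ≈ 2743.27.)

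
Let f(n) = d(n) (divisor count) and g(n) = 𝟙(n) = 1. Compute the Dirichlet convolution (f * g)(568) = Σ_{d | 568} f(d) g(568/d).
(d * 𝟙)(568) = 30

Divisors of 568: [1, 2, 4, 8, 71, 142, 284, 568]. For each d | 568:
  d = 1: d(1) · 𝟙(568/1) = 1 · 1 = 1
  d = 2: d(2) · 𝟙(568/2) = 2 · 1 = 2
  d = 4: d(4) · 𝟙(568/4) = 3 · 1 = 3
  d = 8: d(8) · 𝟙(568/8) = 4 · 1 = 4
  d = 71: d(71) · 𝟙(568/71) = 2 · 1 = 2
  d = 142: d(142) · 𝟙(568/142) = 4 · 1 = 4
  d = 284: d(284) · 𝟙(568/284) = 6 · 1 = 6
  d = 568: d(568) · 𝟙(568/568) = 8 · 1 = 8
Summing: (d * 𝟙)(568) = 1 + 2 + 3 + 4 + 2 + 4 + 6 + 8 = 30.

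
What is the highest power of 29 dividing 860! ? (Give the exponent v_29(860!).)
v_29(860!) = 30

Legendre's formula: v_p(n!) = Σ_{k ≥ 1} ⌊n / p^k⌋. For p = 29, n = 860, the terms are:
  ⌊860/29^1⌋ = ⌊860/29⌋ = 29
  ⌊860/29^2⌋ = ⌊860/841⌋ = 1
(the next term ⌊860/29^3⌋ = 0, terminating the sum). Summing: v_29(860!) = 29 + 1 = 30.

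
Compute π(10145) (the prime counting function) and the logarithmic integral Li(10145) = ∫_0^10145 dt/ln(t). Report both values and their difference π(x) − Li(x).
π(10145) = 1245;  Li(10145) ≈ 1261.87;  π(x) − Li(x) ≈ -16.87.

Direct count of primes ≤ 10145 gives π(10145) = 1245. Numerical evaluation of the logarithmic integral gives Li(10145) ≈ 1261.87. The difference π(x) − Li(x) ≈ -16.87 is typically negative for small/moderate x (Li(x) overestimates), though Littlewood's theorem shows this sign changes infinitely often.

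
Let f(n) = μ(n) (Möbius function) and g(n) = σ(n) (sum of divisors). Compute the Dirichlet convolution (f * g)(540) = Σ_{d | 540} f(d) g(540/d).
(μ * σ)(540) = 540

Divisors of 540: [1, 2, 3, 4, 5, 6, 9, 10, 12, 15, 18, 20, 27, 30, 36, 45, 54, 60, 90, 108, 135, 180, 270, 540]. For each d | 540:
  d = 1: μ(1) · σ(540/1) = 1 · 1680 = 1680
  d = 2: μ(2) · σ(540/2) = -1 · 720 = -720
  d = 3: μ(3) · σ(540/3) = -1 · 546 = -546
  d = 4: μ(4) · σ(540/4) = 0 · 240 = 0
  d = 5: μ(5) · σ(540/5) = -1 · 280 = -280
  d = 6: μ(6) · σ(540/6) = 1 · 234 = 234
  d = 9: μ(9) · σ(540/9) = 0 · 168 = 0
  d = 10: μ(10) · σ(540/10) = 1 · 120 = 120
  d = 12: μ(12) · σ(540/12) = 0 · 78 = 0
  d = 15: μ(15) · σ(540/15) = 1 · 91 = 91
  d = 18: μ(18) · σ(540/18) = 0 · 72 = 0
  d = 20: μ(20) · σ(540/20) = 0 · 40 = 0
  d = 27: μ(27) · σ(540/27) = 0 · 42 = 0
  d = 30: μ(30) · σ(540/30) = -1 · 39 = -39
  d = 36: μ(36) · σ(540/36) = 0 · 24 = 0
  d = 45: μ(45) · σ(540/45) = 0 · 28 = 0
  d = 54: μ(54) · σ(540/54) = 0 · 18 = 0
  d = 60: μ(60) · σ(540/60) = 0 · 13 = 0
  d = 90: μ(90) · σ(540/90) = 0 · 12 = 0
  d = 108: μ(108) · σ(540/108) = 0 · 6 = 0
  d = 135: μ(135) · σ(540/135) = 0 · 7 = 0
  d = 180: μ(180) · σ(540/180) = 0 · 4 = 0
  d = 270: μ(270) · σ(540/270) = 0 · 3 = 0
  d = 540: μ(540) · σ(540/540) = 0 · 1 = 0
Summing: (μ * σ)(540) = 1680 + -720 + -546 + 0 + -280 + 234 + 0 + 120 + 0 + 91 + 0 + 0 + 0 + -39 + 0 + 0 + 0 + 0 + 0 + 0 + 0 + 0 + 0 + 0 = 540.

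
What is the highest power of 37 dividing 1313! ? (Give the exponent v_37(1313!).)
v_37(1313!) = 35

Legendre's formula: v_p(n!) = Σ_{k ≥ 1} ⌊n / p^k⌋. For p = 37, n = 1313, the terms are:
  ⌊1313/37^1⌋ = ⌊1313/37⌋ = 35
(the next term ⌊1313/37^2⌋ = 0, terminating the sum). Summing: v_37(1313!) = 35 = 35.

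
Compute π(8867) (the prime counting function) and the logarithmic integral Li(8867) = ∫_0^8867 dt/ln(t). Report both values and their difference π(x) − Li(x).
π(8867) = 1106;  Li(8867) ≈ 1122.33;  π(x) − Li(x) ≈ -16.33.

Direct count of primes ≤ 8867 gives π(8867) = 1106. Numerical evaluation of the logarithmic integral gives Li(8867) ≈ 1122.33. The difference π(x) − Li(x) ≈ -16.33 is typically negative for small/moderate x (Li(x) overestimates), though Littlewood's theorem shows this sign changes infinitely often.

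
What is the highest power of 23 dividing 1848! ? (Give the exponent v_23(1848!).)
v_23(1848!) = 83

Legendre's formula: v_p(n!) = Σ_{k ≥ 1} ⌊n / p^k⌋. For p = 23, n = 1848, the terms are:
  ⌊1848/23^1⌋ = ⌊1848/23⌋ = 80
  ⌊1848/23^2⌋ = ⌊1848/529⌋ = 3
(the next term ⌊1848/23^3⌋ = 0, terminating the sum). Summing: v_23(1848!) = 80 + 3 = 83.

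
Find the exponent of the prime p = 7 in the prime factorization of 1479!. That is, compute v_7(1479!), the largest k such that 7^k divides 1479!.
v_7(1479!) = 245

Legendre's formula: v_p(n!) = Σ_{k ≥ 1} ⌊n / p^k⌋. For p = 7, n = 1479, the terms are:
  ⌊1479/7^1⌋ = ⌊1479/7⌋ = 211
  ⌊1479/7^2⌋ = ⌊1479/49⌋ = 30
  ⌊1479/7^3⌋ = ⌊1479/343⌋ = 4
(the next term ⌊1479/7^4⌋ = 0, terminating the sum). Summing: v_7(1479!) = 211 + 30 + 4 = 245.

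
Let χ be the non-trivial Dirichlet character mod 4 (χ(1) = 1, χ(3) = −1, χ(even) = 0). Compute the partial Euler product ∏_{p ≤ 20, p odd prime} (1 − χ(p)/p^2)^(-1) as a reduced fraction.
∏ = 14933966047/16280616960

The odd primes p ≤ 20 are [3, 5, 7, 11, 13, 17, 19]. For each, χ(p) = 1 if p ≡ 1 mod 4, χ(p) = −1 if p ≡ 3 mod 4. Taking (1 − χ(p)/p^2)^(-1) = p^2/(p^2 − χ(p)): (1 − (-1)/3^2)^(-1) · (1 − (1)/5^2)^(-1) · (1 − (-1)/7^2)^(-1) · (1 − (-1)/11^2)^(-1) · (1 − (1)/13^2)^(-1) · (1 − (1)/17^2)^(-1) · (1 − (-1)/19^2)^(-1) = 14933966047/16280616960.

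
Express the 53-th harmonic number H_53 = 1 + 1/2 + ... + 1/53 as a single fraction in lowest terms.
H_53 = 748469853272339196210427/164249358725037825439200

Direct summation: H_53 = 1 + 1/2 + ... + 1/53. The least common denominator is lcm(1, ..., 53) = 164249358725037825439200; over this denominator the numerator is 164249358725037825439200 + 82124679362518912719600 + 54749786241679275146400 + 41062339681259456359800 + 32849871745007565087840 + 27374893120839637573200 + 23464194103576832205600 + 20531169840629728179900 + 18249928747226425048800 + 16424935872503782543920 + 14931759884094347767200 + 13687446560419818786600 + 12634566055772140418400 + 11732097051788416102800 + 10949957248335855029280 + 10265584920314864089950 + 9661726983825754437600 + 9124964373613212524400 + 8644703090791464496800 + 8212467936251891271960 + 7821398034525610735200 + 7465879942047173883600 + 7141276466305992410400 + 6843723280209909393300 + 6569974349001513017568 + 6317283027886070209200 + 6083309582408808349600 + 5866048525894208051400 + 5663770990518545704800 + 5474978624167927514640 + 5298366410485091143200 + 5132792460157432044975 + 4977253294698115922400 + 4830863491912877218800 + 4692838820715366441120 + 4562482186806606262200 + 4439171857433454741600 + 4322351545395732248400 + 4211522018590713472800 + 4106233968125945635980 + 4006081920122873791200 + 3910699017262805367600 + 3819752528489251754400 + 3732939971023586941800 + 3649985749445285009760 + 3570638233152996205200 + 3494667206915698413600 + 3421861640104954696650 + 3352027729082404600800 + 3284987174500756508784 + 3220575661275251479200 + 3158641513943035104600 + 3099044504245996706400 = 748469853272339196210427, so H_53 = 748469853272339196210427/164249358725037825439200 (already in lowest terms) ≈ 4.55691. (The PNT-adjacent estimate ln(53) + γ ≈ 4.54751 matches within O(1/n).)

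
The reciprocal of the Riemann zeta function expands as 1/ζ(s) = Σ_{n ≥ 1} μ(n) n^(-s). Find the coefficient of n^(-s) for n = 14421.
μ(14421) = 1

Factor n = 14421 = 3 · 11 · 19 · 23. μ(n) = 0 if any exponent ≥ 2 (not squarefree); otherwise μ(n) = (−1)^{ω(n)} where ω(n) is the number of distinct prime factors. Applying: μ(14421) = 1.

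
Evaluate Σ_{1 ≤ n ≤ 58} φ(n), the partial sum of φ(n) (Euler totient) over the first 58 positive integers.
Σ_{n ≤ 58} φ(n) = 1028

Compute φ(n) for each 1 ≤ n ≤ 58: φ(1) = 1, φ(2) = 1, φ(3) = 2, φ(4) = 2, φ(5) = 4, φ(6) = 2, φ(7) = 6, φ(8) = 4, φ(9) = 6, φ(10) = 4, φ(11) = 10, φ(12) = 4, φ(13) = 12, φ(14) = 6, φ(15) = 8, φ(16) = 8, φ(17) = 16, φ(18) = 6, φ(19) = 18, φ(20) = 8, φ(21) = 12, φ(22) = 10, φ(23) = 22, φ(24) = 8, φ(25) = 20, φ(26) = 12, φ(27) = 18, φ(28) = 12, φ(29) = 28, φ(30) = 8, φ(31) = 30, φ(32) = 16, φ(33) = 20, φ(34) = 16, φ(35) = 24, φ(36) = 12, φ(37) = 36, φ(38) = 18, φ(39) = 24, φ(40) = 16, φ(41) = 40, φ(42) = 12, φ(43) = 42, φ(44) = 20, φ(45) = 24, φ(46) = 22, φ(47) = 46, φ(48) = 16, φ(49) = 42, φ(50) = 20, φ(51) = 32, φ(52) = 24, φ(53) = 52, φ(54) = 18, φ(55) = 40, φ(56) = 24, φ(57) = 36, φ(58) = 28. Summing all 58 values: 1028. (Average order: Σ_{n ≤ x} φ(n) ~ (3/π²) x². For x = 58, (3/π²)·58² ≈ 1022.53.)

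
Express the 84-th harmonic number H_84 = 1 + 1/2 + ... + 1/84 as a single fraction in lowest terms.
H_84 = 3681181948368536301765969745576439759/734184632222154704090370027645633600

Direct summation: H_84 = 1 + 1/2 + ... + 1/84. The least common denominator is lcm(1, ..., 84) = 8076030954443701744994070304101969600; over this denominator the numerator is 8076030954443701744994070304101969600 + 4038015477221850872497035152050984800 + 2692010318147900581664690101367323200 + 2019007738610925436248517576025492400 + 1615206190888740348998814060820393920 + 1346005159073950290832345050683661600 + 1153718707777671677856295757728852800 + 1009503869305462718124258788012746200 + 897336772715966860554896700455774400 + 807603095444370174499407030410196960 + 734184632222154704090370027645633600 + 673002579536975145416172525341830800 + 621233150341823211153390023392459200 + 576859353888835838928147878864426400 + 538402063629580116332938020273464640 + 504751934652731359062129394006373100 + 475060644379041279117298253182468800 + 448668386357983430277448350227887200 + 425054260760194828683898437057998400 + 403801547722185087249703515205098480 + 384572902592557225952098585909617600 + 367092316111077352045185013822816800 + 351131780627987032391046534960955200 + 336501289768487572708086262670915400 + 323041238177748069799762812164078784 + 310616575170911605576695011696229600 + 299112257571988953518298900151924800 + 288429676944417919464073939432213200 + 278483826015300060172209320831102400 + 269201031814790058166469010136732320 + 260517127562700056290131300132321600 + 252375967326365679531064697003186550 + 244728210740718234696790009215211200 + 237530322189520639558649126591234400 + 230743741555534335571259151545770560 + 224334193178991715138724175113943600 + 218271106876856803918758656867620800 + 212527130380097414341949218528999200 + 207077716780607737051130007797486400 + 201900773861092543624851757602549240 + 196976364742529310853513909856145600 + 192286451296278612976049292954808800 + 187814673359155854534745821025627200 + 183546158055538676022592506911408400 + 179467354543193372110979340091154880 + 175565890313993516195523267480477600 + 171830445839227696702001495831956800 + 168250644884243786354043131335457700 + 164816958253953096836613679675550400 + 161520619088874034899881406082039392 + 158353548126347093039099417727489600 + 155308287585455802788347505848114800 + 152377942536673617830076798190603200 + 149556128785994476759149450075962400 + 146836926444430940818074005529126720 + 144214838472208959732036969716106600 + 141684753586731609561299479019332800 + 139241913007650030086104660415551200 + 136881880583791554999899496679694400 + 134600515907395029083234505068366160 + 132393950072847569590066726296753600 + 130258563781350028145065650066160800 + 128190967530852408650699528636539200 + 126187983663182839765532348501593275 + 124246630068364642230678004678491840 + 122364105370359117348395004607605600 + 120537775439458234999911497076148800 + 118765161094760319779324563295617200 + 117043926875995677463682178320318400 + 115371870777767167785629575772885280 + 113746914851319742887240426818337600 + 112167096589495857569362087556971800 + 110630561019776736232795483617835200 + 109135553438428401959379328433810400 + 107680412725916023266587604054692928 + 106263565190048707170974609264499600 + 104883518888879243441481432520804800 + 103538858390303868525565003898743200 + 102228239929667110696127472203822400 + 100950386930546271812425878801274620 + 99704085857329651172766300050641600 + 98488182371264655426756954928072800 + 97301577764381948734868316916891200 + 96143225648139306488024646477404400 = 40493001432053899319425667201340837349, so H_84 = 40493001432053899319425667201340837349/8076030954443701744994070304101969600; reducing by gcd(40493001432053899319425667201340837349, 8076030954443701744994070304101969600) = 11 gives 3681181948368536301765969745576439759/734184632222154704090370027645633600 ≈ 5.01397. (The PNT-adjacent estimate ln(84) + γ ≈ 5.00803 matches within O(1/n).)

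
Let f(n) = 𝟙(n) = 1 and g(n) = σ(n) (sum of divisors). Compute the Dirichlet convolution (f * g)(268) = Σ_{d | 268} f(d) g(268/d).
(𝟙 * σ)(268) = 759

Divisors of 268: [1, 2, 4, 67, 134, 268]. For each d | 268:
  d = 1: 𝟙(1) · σ(268/1) = 1 · 476 = 476
  d = 2: 𝟙(2) · σ(268/2) = 1 · 204 = 204
  d = 4: 𝟙(4) · σ(268/4) = 1 · 68 = 68
  d = 67: 𝟙(67) · σ(268/67) = 1 · 7 = 7
  d = 134: 𝟙(134) · σ(268/134) = 1 · 3 = 3
  d = 268: 𝟙(268) · σ(268/268) = 1 · 1 = 1
Summing: (𝟙 * σ)(268) = 476 + 204 + 68 + 7 + 3 + 1 = 759.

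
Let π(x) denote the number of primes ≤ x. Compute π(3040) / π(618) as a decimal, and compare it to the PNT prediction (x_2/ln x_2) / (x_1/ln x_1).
π(3040)/π(618) = 435/113 ≈ 3.8496;  PNT prediction ≈ 3.9419.

π(618) = 113 and π(3040) = 435, so π(3040)/π(618) ≈ 3.8496. The PNT-predicted ratio is (3040/ln(3040)) / (618/ln(618)) ≈ 3.9419. The two agree to within a few percent, as expected.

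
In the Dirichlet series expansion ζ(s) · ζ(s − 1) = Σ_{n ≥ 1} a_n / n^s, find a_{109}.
σ(109) = 110

In the product (Σ m^0/m^s)(Σ k / k^s) = Σ (Σ_{d | n} d) / n^s, the coefficient of 1/n^s is σ(n) = Σ_{d | n} d. For n = 109, divisors are [1, 109]; summing: σ(109) = 110.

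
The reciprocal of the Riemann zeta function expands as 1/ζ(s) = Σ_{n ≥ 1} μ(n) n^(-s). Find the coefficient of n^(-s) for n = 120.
μ(120) = 0

Factor n = 120 = 2^3 · 3 · 5. μ(n) = 0 if any exponent ≥ 2 (not squarefree); otherwise μ(n) = (−1)^{ω(n)} where ω(n) is the number of distinct prime factors. Applying: μ(120) = 0.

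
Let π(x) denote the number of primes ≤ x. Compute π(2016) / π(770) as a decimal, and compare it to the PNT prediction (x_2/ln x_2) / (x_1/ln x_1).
π(2016)/π(770) = 305/136 ≈ 2.2426;  PNT prediction ≈ 2.2870.

π(770) = 136 and π(2016) = 305, so π(2016)/π(770) ≈ 2.2426. The PNT-predicted ratio is (2016/ln(2016)) / (770/ln(770)) ≈ 2.2870. The two agree to within a few percent, as expected.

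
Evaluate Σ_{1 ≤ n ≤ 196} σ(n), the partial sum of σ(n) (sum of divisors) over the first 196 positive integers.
Σ_{n ≤ 196} σ(n) = 31713

Compute σ(n) for each 1 ≤ n ≤ 196: σ(1) = 1, σ(2) = 3, σ(3) = 4, σ(4) = 7, σ(5) = 6, σ(6) = 12, σ(7) = 8, σ(8) = 15, σ(9) = 13, σ(10) = 18, σ(11) = 12, σ(12) = 28, σ(13) = 14, σ(14) = 24, σ(15) = 24, σ(16) = 31, σ(17) = 18, σ(18) = 39, σ(19) = 20, σ(20) = 42, σ(21) = 32, σ(22) = 36, σ(23) = 24, σ(24) = 60, σ(25) = 31, σ(26) = 42, σ(27) = 40, σ(28) = 56, σ(29) = 30, σ(30) = 72, σ(31) = 32, σ(32) = 63, σ(33) = 48, σ(34) = 54, σ(35) = 48, σ(36) = 91, σ(37) = 38, σ(38) = 60, σ(39) = 56, σ(40) = 90, σ(41) = 42, σ(42) = 96, σ(43) = 44, σ(44) = 84, σ(45) = 78, σ(46) = 72, σ(47) = 48, σ(48) = 124, σ(49) = 57, σ(50) = 93, σ(51) = 72, σ(52) = 98, σ(53) = 54, σ(54) = 120, σ(55) = 72, σ(56) = 120, σ(57) = 80, σ(58) = 90, σ(59) = 60, σ(60) = 168, σ(61) = 62, σ(62) = 96, σ(63) = 104, σ(64) = 127, σ(65) = 84, σ(66) = 144, σ(67) = 68, σ(68) = 126, σ(69) = 96, σ(70) = 144, σ(71) = 72, σ(72) = 195, σ(73) = 74, σ(74) = 114, σ(75) = 124, σ(76) = 140, σ(77) = 96, σ(78) = 168, σ(79) = 80, σ(80) = 186, σ(81) = 121, σ(82) = 126, σ(83) = 84, σ(84) = 224, σ(85) = 108, σ(86) = 132, σ(87) = 120, σ(88) = 180, σ(89) = 90, σ(90) = 234, σ(91) = 112, σ(92) = 168, σ(93) = 128, σ(94) = 144, σ(95) = 120, σ(96) = 252, σ(97) = 98, σ(98) = 171, σ(99) = 156, σ(100) = 217, σ(101) = 102, σ(102) = 216, σ(103) = 104, σ(104) = 210, σ(105) = 192, σ(106) = 162, σ(107) = 108, σ(108) = 280, σ(109) = 110, σ(110) = 216, σ(111) = 152, σ(112) = 248, σ(113) = 114, σ(114) = 240, σ(115) = 144, σ(116) = 210, σ(117) = 182, σ(118) = 180, σ(119) = 144, σ(120) = 360, σ(121) = 133, σ(122) = 186, σ(123) = 168, σ(124) = 224, σ(125) = 156, σ(126) = 312, σ(127) = 128, σ(128) = 255, σ(129) = 176, σ(130) = 252, σ(131) = 132, σ(132) = 336, σ(133) = 160, σ(134) = 204, σ(135) = 240, σ(136) = 270, σ(137) = 138, σ(138) = 288, σ(139) = 140, σ(140) = 336, σ(141) = 192, σ(142) = 216, σ(143) = 168, σ(144) = 403, σ(145) = 180, σ(146) = 222, σ(147) = 228, σ(148) = 266, σ(149) = 150, σ(150) = 372, σ(151) = 152, σ(152) = 300, σ(153) = 234, σ(154) = 288, σ(155) = 192, σ(156) = 392, σ(157) = 158, σ(158) = 240, σ(159) = 216, σ(160) = 378, σ(161) = 192, σ(162) = 363, σ(163) = 164, σ(164) = 294, σ(165) = 288, σ(166) = 252, σ(167) = 168, σ(168) = 480, σ(169) = 183, σ(170) = 324, σ(171) = 260, σ(172) = 308, σ(173) = 174, σ(174) = 360, σ(175) = 248, σ(176) = 372, σ(177) = 240, σ(178) = 270, σ(179) = 180, σ(180) = 546, σ(181) = 182, σ(182) = 336, σ(183) = 248, σ(184) = 360, σ(185) = 228, σ(186) = 384, σ(187) = 216, σ(188) = 336, σ(189) = 320, σ(190) = 360, σ(191) = 192, σ(192) = 508, σ(193) = 194, σ(194) = 294, σ(195) = 336, σ(196) = 399. Summing all 196 values: 31713. (Average order: Σ_{n ≤ x} σ(n) ~ (π²/12) x². For x = 196, (π²/12)·196² ≈ 31595.89.)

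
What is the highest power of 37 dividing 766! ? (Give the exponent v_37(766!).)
v_37(766!) = 20

Legendre's formula: v_p(n!) = Σ_{k ≥ 1} ⌊n / p^k⌋. For p = 37, n = 766, the terms are:
  ⌊766/37^1⌋ = ⌊766/37⌋ = 20
(the next term ⌊766/37^2⌋ = 0, terminating the sum). Summing: v_37(766!) = 20 = 20.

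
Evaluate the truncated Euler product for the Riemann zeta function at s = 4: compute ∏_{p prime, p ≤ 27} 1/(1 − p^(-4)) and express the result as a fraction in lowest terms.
∏ = 179711034607426083154393/166042662475294310400000

The primes p ≤ 27 are [2, 3, 5, 7, 11, 13, 17, 19, 23]. For each prime, (1 − 1/p^4)^(-1) = p^4 / (p^4 − 1). The product is (1 − 1/2^4)^(-1), (1 − 1/3^4)^(-1), (1 − 1/5^4)^(-1), (1 − 1/7^4)^(-1), (1 − 1/11^4)^(-1), (1 − 1/13^4)^(-1), (1 − 1/17^4)^(-1), (1 − 1/19^4)^(-1), (1 − 1/23^4)^(-1) = ∏ p^4 / (p^4 − 1) = 179711034607426083154393/166042662475294310400000.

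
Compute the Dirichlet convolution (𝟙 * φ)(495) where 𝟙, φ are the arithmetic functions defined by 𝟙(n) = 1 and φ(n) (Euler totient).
(𝟙 * φ)(495) = 495

Divisors of 495: [1, 3, 5, 9, 11, 15, 33, 45, 55, 99, 165, 495]. For each d | 495:
  d = 1: 𝟙(1) · φ(495/1) = 1 · 240 = 240
  d = 3: 𝟙(3) · φ(495/3) = 1 · 80 = 80
  d = 5: 𝟙(5) · φ(495/5) = 1 · 60 = 60
  d = 9: 𝟙(9) · φ(495/9) = 1 · 40 = 40
  d = 11: 𝟙(11) · φ(495/11) = 1 · 24 = 24
  d = 15: 𝟙(15) · φ(495/15) = 1 · 20 = 20
  d = 33: 𝟙(33) · φ(495/33) = 1 · 8 = 8
  d = 45: 𝟙(45) · φ(495/45) = 1 · 10 = 10
  d = 55: 𝟙(55) · φ(495/55) = 1 · 6 = 6
  d = 99: 𝟙(99) · φ(495/99) = 1 · 4 = 4
  d = 165: 𝟙(165) · φ(495/165) = 1 · 2 = 2
  d = 495: 𝟙(495) · φ(495/495) = 1 · 1 = 1
Summing: (𝟙 * φ)(495) = 240 + 80 + 60 + 40 + 24 + 20 + 8 + 10 + 6 + 4 + 2 + 1 = 495.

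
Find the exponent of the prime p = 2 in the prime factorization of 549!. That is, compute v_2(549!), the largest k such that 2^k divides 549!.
v_2(549!) = 545

Legendre's formula: v_p(n!) = Σ_{k ≥ 1} ⌊n / p^k⌋. For p = 2, n = 549, the terms are:
  ⌊549/2^1⌋ = ⌊549/2⌋ = 274
  ⌊549/2^2⌋ = ⌊549/4⌋ = 137
  ⌊549/2^3⌋ = ⌊549/8⌋ = 68
  ⌊549/2^4⌋ = ⌊549/16⌋ = 34
  ⌊549/2^5⌋ = ⌊549/32⌋ = 17
  ⌊549/2^6⌋ = ⌊549/64⌋ = 8
  ⌊549/2^7⌋ = ⌊549/128⌋ = 4
  ⌊549/2^8⌋ = ⌊549/256⌋ = 2
  ⌊549/2^9⌋ = ⌊549/512⌋ = 1
(the next term ⌊549/2^10⌋ = 0, terminating the sum). Summing: v_2(549!) = 274 + 137 + 68 + 34 + 17 + 8 + 4 + 2 + 1 = 545.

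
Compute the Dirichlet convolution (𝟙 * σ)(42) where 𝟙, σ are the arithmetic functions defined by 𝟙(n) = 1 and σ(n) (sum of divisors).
(𝟙 * σ)(42) = 180

Divisors of 42: [1, 2, 3, 6, 7, 14, 21, 42]. For each d | 42:
  d = 1: 𝟙(1) · σ(42/1) = 1 · 96 = 96
  d = 2: 𝟙(2) · σ(42/2) = 1 · 32 = 32
  d = 3: 𝟙(3) · σ(42/3) = 1 · 24 = 24
  d = 6: 𝟙(6) · σ(42/6) = 1 · 8 = 8
  d = 7: 𝟙(7) · σ(42/7) = 1 · 12 = 12
  d = 14: 𝟙(14) · σ(42/14) = 1 · 4 = 4
  d = 21: 𝟙(21) · σ(42/21) = 1 · 3 = 3
  d = 42: 𝟙(42) · σ(42/42) = 1 · 1 = 1
Summing: (𝟙 * σ)(42) = 96 + 32 + 24 + 8 + 12 + 4 + 3 + 1 = 180.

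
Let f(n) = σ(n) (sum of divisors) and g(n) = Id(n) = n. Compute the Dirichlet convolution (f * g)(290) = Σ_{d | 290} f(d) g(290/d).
(σ * Id)(290) = 3245

Divisors of 290: [1, 2, 5, 10, 29, 58, 145, 290]. For each d | 290:
  d = 1: σ(1) · Id(290/1) = 1 · 290 = 290
  d = 2: σ(2) · Id(290/2) = 3 · 145 = 435
  d = 5: σ(5) · Id(290/5) = 6 · 58 = 348
  d = 10: σ(10) · Id(290/10) = 18 · 29 = 522
  d = 29: σ(29) · Id(290/29) = 30 · 10 = 300
  d = 58: σ(58) · Id(290/58) = 90 · 5 = 450
  d = 145: σ(145) · Id(290/145) = 180 · 2 = 360
  d = 290: σ(290) · Id(290/290) = 540 · 1 = 540
Summing: (σ * Id)(290) = 290 + 435 + 348 + 522 + 300 + 450 + 360 + 540 = 3245.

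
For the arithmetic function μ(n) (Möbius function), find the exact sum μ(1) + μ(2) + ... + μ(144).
Σ_{n ≤ 144} μ(n) = -1

Compute μ(n) for each 1 ≤ n ≤ 144: μ(1) = 1, μ(2) = -1, μ(3) = -1, μ(4) = 0, μ(5) = -1, μ(6) = 1, μ(7) = -1, μ(8) = 0, μ(9) = 0, μ(10) = 1, μ(11) = -1, μ(12) = 0, μ(13) = -1, μ(14) = 1, μ(15) = 1, μ(16) = 0, μ(17) = -1, μ(18) = 0, μ(19) = -1, μ(20) = 0, μ(21) = 1, μ(22) = 1, μ(23) = -1, μ(24) = 0, μ(25) = 0, μ(26) = 1, μ(27) = 0, μ(28) = 0, μ(29) = -1, μ(30) = -1, μ(31) = -1, μ(32) = 0, μ(33) = 1, μ(34) = 1, μ(35) = 1, μ(36) = 0, μ(37) = -1, μ(38) = 1, μ(39) = 1, μ(40) = 0, μ(41) = -1, μ(42) = -1, μ(43) = -1, μ(44) = 0, μ(45) = 0, μ(46) = 1, μ(47) = -1, μ(48) = 0, μ(49) = 0, μ(50) = 0, μ(51) = 1, μ(52) = 0, μ(53) = -1, μ(54) = 0, μ(55) = 1, μ(56) = 0, μ(57) = 1, μ(58) = 1, μ(59) = -1, μ(60) = 0, μ(61) = -1, μ(62) = 1, μ(63) = 0, μ(64) = 0, μ(65) = 1, μ(66) = -1, μ(67) = -1, μ(68) = 0, μ(69) = 1, μ(70) = -1, μ(71) = -1, μ(72) = 0, μ(73) = -1, μ(74) = 1, μ(75) = 0, μ(76) = 0, μ(77) = 1, μ(78) = -1, μ(79) = -1, μ(80) = 0, μ(81) = 0, μ(82) = 1, μ(83) = -1, μ(84) = 0, μ(85) = 1, μ(86) = 1, μ(87) = 1, μ(88) = 0, μ(89) = -1, μ(90) = 0, μ(91) = 1, μ(92) = 0, μ(93) = 1, μ(94) = 1, μ(95) = 1, μ(96) = 0, μ(97) = -1, μ(98) = 0, μ(99) = 0, μ(100) = 0, μ(101) = -1, μ(102) = -1, μ(103) = -1, μ(104) = 0, μ(105) = -1, μ(106) = 1, μ(107) = -1, μ(108) = 0, μ(109) = -1, μ(110) = -1, μ(111) = 1, μ(112) = 0, μ(113) = -1, μ(114) = -1, μ(115) = 1, μ(116) = 0, μ(117) = 0, μ(118) = 1, μ(119) = 1, μ(120) = 0, μ(121) = 0, μ(122) = 1, μ(123) = 1, μ(124) = 0, μ(125) = 0, μ(126) = 0, μ(127) = -1, μ(128) = 0, μ(129) = 1, μ(130) = -1, μ(131) = -1, μ(132) = 0, μ(133) = 1, μ(134) = 1, μ(135) = 0, μ(136) = 0, μ(137) = -1, μ(138) = -1, μ(139) = -1, μ(140) = 0, μ(141) = 1, μ(142) = 1, μ(143) = 1, μ(144) = 0. Summing all 144 values: -1. (Mertens function M(x) = Σ_{n ≤ x} μ(n); on average M(x) should be small (PNT ⟺ M(x) = o(x)).)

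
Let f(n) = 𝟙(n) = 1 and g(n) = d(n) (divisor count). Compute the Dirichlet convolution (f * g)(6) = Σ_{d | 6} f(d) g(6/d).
(𝟙 * d)(6) = 9

Divisors of 6: [1, 2, 3, 6]. For each d | 6:
  d = 1: 𝟙(1) · d(6/1) = 1 · 4 = 4
  d = 2: 𝟙(2) · d(6/2) = 1 · 2 = 2
  d = 3: 𝟙(3) · d(6/3) = 1 · 2 = 2
  d = 6: 𝟙(6) · d(6/6) = 1 · 1 = 1
Summing: (𝟙 * d)(6) = 4 + 2 + 2 + 1 = 9.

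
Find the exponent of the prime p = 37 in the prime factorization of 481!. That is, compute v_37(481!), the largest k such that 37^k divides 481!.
v_37(481!) = 13

Legendre's formula: v_p(n!) = Σ_{k ≥ 1} ⌊n / p^k⌋. For p = 37, n = 481, the terms are:
  ⌊481/37^1⌋ = ⌊481/37⌋ = 13
(the next term ⌊481/37^2⌋ = 0, terminating the sum). Summing: v_37(481!) = 13 = 13.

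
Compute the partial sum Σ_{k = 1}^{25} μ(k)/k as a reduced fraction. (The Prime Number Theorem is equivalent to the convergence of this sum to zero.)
Σ μ(k)/k = -249979/223092870

Values of μ(k) for 1 ≤ k ≤ 25: μ(1) = 1, μ(2) = -1, μ(3) = -1, μ(5) = -1, μ(6) = 1, μ(7) = -1, μ(10) = 1, μ(11) = -1, μ(13) = -1, μ(14) = 1, μ(15) = 1, μ(17) = -1, μ(19) = -1, μ(21) = 1, μ(22) = 1, μ(23) = -1, with μ = 0 on non-squarefree integers. Summing μ(k)/k for k where μ(k) ≠ 0 gives -249979/223092870 ≈ -0.0011. (PNT ⟺ this sum → 0 as n → ∞.)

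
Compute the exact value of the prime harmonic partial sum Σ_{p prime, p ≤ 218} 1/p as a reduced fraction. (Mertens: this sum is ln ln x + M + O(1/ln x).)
Σ 1/p = 3215488142498485484492183158345029261034221047849345857469577412562094716564064084247/1645783550795210387735581011435590727981167322669649249414629852197255934130751870910

π(218) = 47, so the primes ≤ 218 are [2, 3, 5, 7, 11, 13, 17, 19, 23, 29, 31, 37, 41, 43, 47, 53, 59, 61, 67, 71, 73, 79, 83, 89, 97, 101, 103, 107, 109, 113, 127, 131, 137, 139, 149, 151, 157, 163, 167, 173, 179, 181, 191, 193, 197, 199, 211]. Summing 1/p over these primes: 3215488142498485484492183158345029261034221047849345857469577412562094716564064084247/1645783550795210387735581011435590727981167322669649249414629852197255934130751870910 ≈ 1.9538. Mertens estimate ln ln(218) + 0.2615 ≈ 1.9450.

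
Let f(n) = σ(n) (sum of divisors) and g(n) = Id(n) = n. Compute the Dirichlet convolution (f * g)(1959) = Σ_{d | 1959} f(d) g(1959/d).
(σ * Id)(1959) = 9149

Divisors of 1959: [1, 3, 653, 1959]. For each d | 1959:
  d = 1: σ(1) · Id(1959/1) = 1 · 1959 = 1959
  d = 3: σ(3) · Id(1959/3) = 4 · 653 = 2612
  d = 653: σ(653) · Id(1959/653) = 654 · 3 = 1962
  d = 1959: σ(1959) · Id(1959/1959) = 2616 · 1 = 2616
Summing: (σ * Id)(1959) = 1959 + 2612 + 1962 + 2616 = 9149.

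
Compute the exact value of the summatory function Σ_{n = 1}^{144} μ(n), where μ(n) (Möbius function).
Σ_{n ≤ 144} μ(n) = -1

Compute μ(n) for each 1 ≤ n ≤ 144: μ(1) = 1, μ(2) = -1, μ(3) = -1, μ(4) = 0, μ(5) = -1, μ(6) = 1, μ(7) = -1, μ(8) = 0, μ(9) = 0, μ(10) = 1, μ(11) = -1, μ(12) = 0, μ(13) = -1, μ(14) = 1, μ(15) = 1, μ(16) = 0, μ(17) = -1, μ(18) = 0, μ(19) = -1, μ(20) = 0, μ(21) = 1, μ(22) = 1, μ(23) = -1, μ(24) = 0, μ(25) = 0, μ(26) = 1, μ(27) = 0, μ(28) = 0, μ(29) = -1, μ(30) = -1, μ(31) = -1, μ(32) = 0, μ(33) = 1, μ(34) = 1, μ(35) = 1, μ(36) = 0, μ(37) = -1, μ(38) = 1, μ(39) = 1, μ(40) = 0, μ(41) = -1, μ(42) = -1, μ(43) = -1, μ(44) = 0, μ(45) = 0, μ(46) = 1, μ(47) = -1, μ(48) = 0, μ(49) = 0, μ(50) = 0, μ(51) = 1, μ(52) = 0, μ(53) = -1, μ(54) = 0, μ(55) = 1, μ(56) = 0, μ(57) = 1, μ(58) = 1, μ(59) = -1, μ(60) = 0, μ(61) = -1, μ(62) = 1, μ(63) = 0, μ(64) = 0, μ(65) = 1, μ(66) = -1, μ(67) = -1, μ(68) = 0, μ(69) = 1, μ(70) = -1, μ(71) = -1, μ(72) = 0, μ(73) = -1, μ(74) = 1, μ(75) = 0, μ(76) = 0, μ(77) = 1, μ(78) = -1, μ(79) = -1, μ(80) = 0, μ(81) = 0, μ(82) = 1, μ(83) = -1, μ(84) = 0, μ(85) = 1, μ(86) = 1, μ(87) = 1, μ(88) = 0, μ(89) = -1, μ(90) = 0, μ(91) = 1, μ(92) = 0, μ(93) = 1, μ(94) = 1, μ(95) = 1, μ(96) = 0, μ(97) = -1, μ(98) = 0, μ(99) = 0, μ(100) = 0, μ(101) = -1, μ(102) = -1, μ(103) = -1, μ(104) = 0, μ(105) = -1, μ(106) = 1, μ(107) = -1, μ(108) = 0, μ(109) = -1, μ(110) = -1, μ(111) = 1, μ(112) = 0, μ(113) = -1, μ(114) = -1, μ(115) = 1, μ(116) = 0, μ(117) = 0, μ(118) = 1, μ(119) = 1, μ(120) = 0, μ(121) = 0, μ(122) = 1, μ(123) = 1, μ(124) = 0, μ(125) = 0, μ(126) = 0, μ(127) = -1, μ(128) = 0, μ(129) = 1, μ(130) = -1, μ(131) = -1, μ(132) = 0, μ(133) = 1, μ(134) = 1, μ(135) = 0, μ(136) = 0, μ(137) = -1, μ(138) = -1, μ(139) = -1, μ(140) = 0, μ(141) = 1, μ(142) = 1, μ(143) = 1, μ(144) = 0. Summing all 144 values: -1. (Mertens function M(x) = Σ_{n ≤ x} μ(n); on average M(x) should be small (PNT ⟺ M(x) = o(x)).)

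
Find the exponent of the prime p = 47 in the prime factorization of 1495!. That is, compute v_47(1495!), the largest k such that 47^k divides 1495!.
v_47(1495!) = 31

Legendre's formula: v_p(n!) = Σ_{k ≥ 1} ⌊n / p^k⌋. For p = 47, n = 1495, the terms are:
  ⌊1495/47^1⌋ = ⌊1495/47⌋ = 31
(the next term ⌊1495/47^2⌋ = 0, terminating the sum). Summing: v_47(1495!) = 31 = 31.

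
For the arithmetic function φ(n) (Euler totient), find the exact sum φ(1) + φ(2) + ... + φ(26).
Σ_{n ≤ 26} φ(n) = 212

Compute φ(n) for each 1 ≤ n ≤ 26: φ(1) = 1, φ(2) = 1, φ(3) = 2, φ(4) = 2, φ(5) = 4, φ(6) = 2, φ(7) = 6, φ(8) = 4, φ(9) = 6, φ(10) = 4, φ(11) = 10, φ(12) = 4, φ(13) = 12, φ(14) = 6, φ(15) = 8, φ(16) = 8, φ(17) = 16, φ(18) = 6, φ(19) = 18, φ(20) = 8, φ(21) = 12, φ(22) = 10, φ(23) = 22, φ(24) = 8, φ(25) = 20, φ(26) = 12. Summing all 26 values: 212. (Average order: Σ_{n ≤ x} φ(n) ~ (3/π²) x². For x = 26, (3/π²)·26² ≈ 205.48.)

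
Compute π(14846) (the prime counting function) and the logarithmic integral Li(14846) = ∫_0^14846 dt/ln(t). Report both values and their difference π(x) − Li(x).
π(14846) = 1739;  Li(14846) ≈ 1760.60;  π(x) − Li(x) ≈ -21.60.

Direct count of primes ≤ 14846 gives π(14846) = 1739. Numerical evaluation of the logarithmic integral gives Li(14846) ≈ 1760.60. The difference π(x) − Li(x) ≈ -21.60 is typically negative for small/moderate x (Li(x) overestimates), though Littlewood's theorem shows this sign changes infinitely often.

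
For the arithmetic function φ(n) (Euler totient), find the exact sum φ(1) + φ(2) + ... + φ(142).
Σ_{n ≤ 142} φ(n) = 6162

Compute φ(n) for each 1 ≤ n ≤ 142: φ(1) = 1, φ(2) = 1, φ(3) = 2, φ(4) = 2, φ(5) = 4, φ(6) = 2, φ(7) = 6, φ(8) = 4, φ(9) = 6, φ(10) = 4, φ(11) = 10, φ(12) = 4, φ(13) = 12, φ(14) = 6, φ(15) = 8, φ(16) = 8, φ(17) = 16, φ(18) = 6, φ(19) = 18, φ(20) = 8, φ(21) = 12, φ(22) = 10, φ(23) = 22, φ(24) = 8, φ(25) = 20, φ(26) = 12, φ(27) = 18, φ(28) = 12, φ(29) = 28, φ(30) = 8, φ(31) = 30, φ(32) = 16, φ(33) = 20, φ(34) = 16, φ(35) = 24, φ(36) = 12, φ(37) = 36, φ(38) = 18, φ(39) = 24, φ(40) = 16, φ(41) = 40, φ(42) = 12, φ(43) = 42, φ(44) = 20, φ(45) = 24, φ(46) = 22, φ(47) = 46, φ(48) = 16, φ(49) = 42, φ(50) = 20, φ(51) = 32, φ(52) = 24, φ(53) = 52, φ(54) = 18, φ(55) = 40, φ(56) = 24, φ(57) = 36, φ(58) = 28, φ(59) = 58, φ(60) = 16, φ(61) = 60, φ(62) = 30, φ(63) = 36, φ(64) = 32, φ(65) = 48, φ(66) = 20, φ(67) = 66, φ(68) = 32, φ(69) = 44, φ(70) = 24, φ(71) = 70, φ(72) = 24, φ(73) = 72, φ(74) = 36, φ(75) = 40, φ(76) = 36, φ(77) = 60, φ(78) = 24, φ(79) = 78, φ(80) = 32, φ(81) = 54, φ(82) = 40, φ(83) = 82, φ(84) = 24, φ(85) = 64, φ(86) = 42, φ(87) = 56, φ(88) = 40, φ(89) = 88, φ(90) = 24, φ(91) = 72, φ(92) = 44, φ(93) = 60, φ(94) = 46, φ(95) = 72, φ(96) = 32, φ(97) = 96, φ(98) = 42, φ(99) = 60, φ(100) = 40, φ(101) = 100, φ(102) = 32, φ(103) = 102, φ(104) = 48, φ(105) = 48, φ(106) = 52, φ(107) = 106, φ(108) = 36, φ(109) = 108, φ(110) = 40, φ(111) = 72, φ(112) = 48, φ(113) = 112, φ(114) = 36, φ(115) = 88, φ(116) = 56, φ(117) = 72, φ(118) = 58, φ(119) = 96, φ(120) = 32, φ(121) = 110, φ(122) = 60, φ(123) = 80, φ(124) = 60, φ(125) = 100, φ(126) = 36, φ(127) = 126, φ(128) = 64, φ(129) = 84, φ(130) = 48, φ(131) = 130, φ(132) = 40, φ(133) = 108, φ(134) = 66, φ(135) = 72, φ(136) = 64, φ(137) = 136, φ(138) = 44, φ(139) = 138, φ(140) = 48, φ(141) = 92, φ(142) = 70. Summing all 142 values: 6162. (Average order: Σ_{n ≤ x} φ(n) ~ (3/π²) x². For x = 142, (3/π²)·142² ≈ 6129.12.)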